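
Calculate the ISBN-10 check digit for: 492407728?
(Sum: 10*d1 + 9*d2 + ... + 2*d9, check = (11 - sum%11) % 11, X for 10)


Weighted sum: 250
250 mod 11 = 8

Check digit: 3


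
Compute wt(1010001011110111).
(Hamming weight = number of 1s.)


Counting 1s in 1010001011110111

10


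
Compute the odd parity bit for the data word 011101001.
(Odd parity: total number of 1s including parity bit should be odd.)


Number of 1s in data: 5
Parity bit: 0

0


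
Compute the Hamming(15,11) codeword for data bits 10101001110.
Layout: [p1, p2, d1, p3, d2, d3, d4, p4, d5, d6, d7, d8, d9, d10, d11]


Parity bits: p1=1, p2=1, p3=0, p4=0

111001001001110


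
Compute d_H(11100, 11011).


XOR: 00111
Count of 1s: 3

3


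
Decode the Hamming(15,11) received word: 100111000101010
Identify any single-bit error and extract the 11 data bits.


Syndrome = 14: error at position 14

Data: 01100101000 (corrected bit 14)


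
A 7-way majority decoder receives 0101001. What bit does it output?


Ones: 3 out of 7
Threshold: 4

0 (3/7 voted 1)


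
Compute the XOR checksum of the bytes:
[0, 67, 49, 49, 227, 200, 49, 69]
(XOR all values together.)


XOR chain: 0 ^ 67 ^ 49 ^ 49 ^ 227 ^ 200 ^ 49 ^ 69 = 28

28


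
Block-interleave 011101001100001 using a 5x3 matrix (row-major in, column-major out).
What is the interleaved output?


Matrix:
  011
  101
  001
  100
  001
Read columns: 010101000011101

010101000011101


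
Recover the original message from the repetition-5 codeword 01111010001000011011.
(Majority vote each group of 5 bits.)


Groups: 01111, 01000, 10000, 11011
Majority votes: 1001

1001


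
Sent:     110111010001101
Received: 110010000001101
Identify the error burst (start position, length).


XOR: 000101010000000

Burst at position 3, length 5


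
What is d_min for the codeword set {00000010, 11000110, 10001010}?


Comparing all pairs, minimum distance: 2
Can detect 1 errors, correct 0 errors

2


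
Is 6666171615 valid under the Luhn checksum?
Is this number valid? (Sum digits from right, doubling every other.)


Luhn sum = 42
42 mod 10 = 2

Invalid (Luhn sum mod 10 = 2)


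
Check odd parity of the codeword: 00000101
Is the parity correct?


Number of 1s: 2

No, parity error (2 ones)


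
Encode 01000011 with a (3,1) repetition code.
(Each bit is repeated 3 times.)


Each bit -> 3 copies

000111000000000000111111


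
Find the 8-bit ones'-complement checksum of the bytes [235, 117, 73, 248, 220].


Sum = 893 mod 256 = 125
Complement = 130

130


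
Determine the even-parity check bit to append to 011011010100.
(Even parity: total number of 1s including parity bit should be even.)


Number of 1s in data: 6
Parity bit: 0

0


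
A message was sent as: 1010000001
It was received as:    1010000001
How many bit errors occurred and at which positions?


XOR: 0000000000

0 errors (received matches sent)


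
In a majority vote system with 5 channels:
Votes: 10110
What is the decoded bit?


Ones: 3 out of 5
Threshold: 3

1 (3/5 voted 1)


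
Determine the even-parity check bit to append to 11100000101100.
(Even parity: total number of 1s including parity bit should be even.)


Number of 1s in data: 6
Parity bit: 0

0


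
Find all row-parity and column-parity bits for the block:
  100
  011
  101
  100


Row parities: 1001
Column parities: 110

Row P: 1001, Col P: 110, Corner: 0


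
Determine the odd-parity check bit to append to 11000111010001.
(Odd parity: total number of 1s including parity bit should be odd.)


Number of 1s in data: 7
Parity bit: 0

0


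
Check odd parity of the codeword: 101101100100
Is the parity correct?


Number of 1s: 6

No, parity error (6 ones)


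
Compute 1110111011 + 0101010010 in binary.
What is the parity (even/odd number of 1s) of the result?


1110111011 = 955
0101010010 = 338
Sum = 1293 = 10100001101
1s count = 5

odd parity (5 ones in 10100001101)


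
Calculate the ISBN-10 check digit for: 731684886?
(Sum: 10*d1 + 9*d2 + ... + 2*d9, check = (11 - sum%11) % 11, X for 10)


Weighted sum: 283
283 mod 11 = 8

Check digit: 3


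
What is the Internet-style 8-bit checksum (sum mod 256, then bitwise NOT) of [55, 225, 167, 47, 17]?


Sum = 511 mod 256 = 255
Complement = 0

0


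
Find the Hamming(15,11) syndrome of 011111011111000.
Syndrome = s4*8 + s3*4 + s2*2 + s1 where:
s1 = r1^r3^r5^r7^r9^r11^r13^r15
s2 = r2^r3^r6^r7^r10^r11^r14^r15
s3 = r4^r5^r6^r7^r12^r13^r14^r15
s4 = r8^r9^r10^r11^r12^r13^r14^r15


s1=0, s2=1, s3=0, s4=1

Syndrome = 10 (error at position 10)


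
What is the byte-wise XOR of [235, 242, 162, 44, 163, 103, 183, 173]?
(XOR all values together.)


XOR chain: 235 ^ 242 ^ 162 ^ 44 ^ 163 ^ 103 ^ 183 ^ 173 = 73

73


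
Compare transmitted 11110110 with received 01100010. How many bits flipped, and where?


XOR: 10010100

3 error(s) at position(s): 0, 3, 5


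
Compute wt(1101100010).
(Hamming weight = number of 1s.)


Counting 1s in 1101100010

5


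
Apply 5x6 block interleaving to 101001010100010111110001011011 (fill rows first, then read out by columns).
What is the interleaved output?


Matrix:
  101001
  010100
  010111
  110001
  011011
Read columns: 100100111110001011000010110111

100100111110001011000010110111


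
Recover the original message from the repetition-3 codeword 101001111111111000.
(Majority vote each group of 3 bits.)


Groups: 101, 001, 111, 111, 111, 000
Majority votes: 101110

101110


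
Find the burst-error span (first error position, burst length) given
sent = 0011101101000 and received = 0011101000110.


XOR: 0000000101110

Burst at position 7, length 5


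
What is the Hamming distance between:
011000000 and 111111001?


XOR: 100111001
Count of 1s: 5

5


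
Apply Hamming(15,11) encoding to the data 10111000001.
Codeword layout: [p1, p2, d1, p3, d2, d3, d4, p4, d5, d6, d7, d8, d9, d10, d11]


Parity bits: p1=0, p2=0, p3=1, p4=0

001101101000001


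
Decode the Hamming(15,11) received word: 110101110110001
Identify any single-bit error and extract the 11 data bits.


Syndrome = 0: no error detected

Data: 00110110001 (no errors)


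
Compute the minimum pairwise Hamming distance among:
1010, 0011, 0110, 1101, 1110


Comparing all pairs, minimum distance: 1
Can detect 0 errors, correct 0 errors

1


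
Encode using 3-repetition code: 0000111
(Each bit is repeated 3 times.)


Each bit -> 3 copies

000000000000111111111


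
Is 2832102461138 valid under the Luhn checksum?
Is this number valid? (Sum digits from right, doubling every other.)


Luhn sum = 50
50 mod 10 = 0

Valid (Luhn sum mod 10 = 0)


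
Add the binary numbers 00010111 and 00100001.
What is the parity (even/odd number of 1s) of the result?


00010111 = 23
00100001 = 33
Sum = 56 = 111000
1s count = 3

odd parity (3 ones in 111000)


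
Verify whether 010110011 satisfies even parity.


Number of 1s: 5

No, parity error (5 ones)


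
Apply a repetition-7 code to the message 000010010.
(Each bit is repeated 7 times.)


Each bit -> 7 copies

000000000000000000000000000011111110000000000000011111110000000


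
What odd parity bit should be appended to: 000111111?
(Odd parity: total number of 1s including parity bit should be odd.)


Number of 1s in data: 6
Parity bit: 1

1


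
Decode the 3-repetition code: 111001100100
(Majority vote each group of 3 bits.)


Groups: 111, 001, 100, 100
Majority votes: 1000

1000


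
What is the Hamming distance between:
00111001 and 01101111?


XOR: 01010110
Count of 1s: 4

4


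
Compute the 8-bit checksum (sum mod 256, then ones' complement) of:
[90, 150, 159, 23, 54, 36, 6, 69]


Sum = 587 mod 256 = 75
Complement = 180

180


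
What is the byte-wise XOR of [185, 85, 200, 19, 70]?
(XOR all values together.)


XOR chain: 185 ^ 85 ^ 200 ^ 19 ^ 70 = 113

113


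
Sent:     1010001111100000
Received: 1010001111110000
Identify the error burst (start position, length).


XOR: 0000000000010000

Burst at position 11, length 1


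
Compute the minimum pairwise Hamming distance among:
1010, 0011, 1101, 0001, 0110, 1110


Comparing all pairs, minimum distance: 1
Can detect 0 errors, correct 0 errors

1


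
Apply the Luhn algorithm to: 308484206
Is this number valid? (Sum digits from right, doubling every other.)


Luhn sum = 43
43 mod 10 = 3

Invalid (Luhn sum mod 10 = 3)


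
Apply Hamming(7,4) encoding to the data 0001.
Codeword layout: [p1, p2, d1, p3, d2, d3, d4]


Parity bits: p1=1, p2=1, p3=1

1101001


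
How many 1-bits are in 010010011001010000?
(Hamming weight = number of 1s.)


Counting 1s in 010010011001010000

6


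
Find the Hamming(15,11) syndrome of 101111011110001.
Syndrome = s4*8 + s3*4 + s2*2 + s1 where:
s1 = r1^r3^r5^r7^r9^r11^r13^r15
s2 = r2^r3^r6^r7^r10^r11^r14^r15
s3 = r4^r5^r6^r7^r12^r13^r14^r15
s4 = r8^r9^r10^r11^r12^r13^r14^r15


s1=0, s2=1, s3=0, s4=1

Syndrome = 10 (error at position 10)


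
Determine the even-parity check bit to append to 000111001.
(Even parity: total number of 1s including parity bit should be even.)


Number of 1s in data: 4
Parity bit: 0

0


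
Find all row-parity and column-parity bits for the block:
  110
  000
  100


Row parities: 001
Column parities: 010

Row P: 001, Col P: 010, Corner: 1


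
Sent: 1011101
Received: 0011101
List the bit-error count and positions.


XOR: 1000000

1 error(s) at position(s): 0


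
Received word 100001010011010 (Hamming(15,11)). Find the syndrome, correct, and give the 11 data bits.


Syndrome = 6: error at position 6

Data: 00000011010 (corrected bit 6)


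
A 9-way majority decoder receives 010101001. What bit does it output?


Ones: 4 out of 9
Threshold: 5

0 (4/9 voted 1)


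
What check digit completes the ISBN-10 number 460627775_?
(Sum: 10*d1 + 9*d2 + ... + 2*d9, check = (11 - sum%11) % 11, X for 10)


Weighted sum: 242
242 mod 11 = 0

Check digit: 0


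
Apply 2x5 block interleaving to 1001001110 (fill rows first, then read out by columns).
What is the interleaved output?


Matrix:
  10010
  01110
Read columns: 1001011100

1001011100


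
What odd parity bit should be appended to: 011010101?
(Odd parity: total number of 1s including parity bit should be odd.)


Number of 1s in data: 5
Parity bit: 0

0


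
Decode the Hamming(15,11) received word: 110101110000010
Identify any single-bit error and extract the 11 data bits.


Syndrome = 0: no error detected

Data: 00110000010 (no errors)


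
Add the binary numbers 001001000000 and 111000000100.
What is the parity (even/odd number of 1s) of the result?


001001000000 = 576
111000000100 = 3588
Sum = 4164 = 1000001000100
1s count = 3

odd parity (3 ones in 1000001000100)


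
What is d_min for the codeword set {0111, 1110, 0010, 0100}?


Comparing all pairs, minimum distance: 2
Can detect 1 errors, correct 0 errors

2


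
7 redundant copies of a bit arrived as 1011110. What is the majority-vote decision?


Ones: 5 out of 7
Threshold: 4

1 (5/7 voted 1)


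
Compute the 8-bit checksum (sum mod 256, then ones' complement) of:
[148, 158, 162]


Sum = 468 mod 256 = 212
Complement = 43

43


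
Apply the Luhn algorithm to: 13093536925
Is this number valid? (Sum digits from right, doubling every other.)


Luhn sum = 44
44 mod 10 = 4

Invalid (Luhn sum mod 10 = 4)


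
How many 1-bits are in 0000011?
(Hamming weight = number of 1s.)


Counting 1s in 0000011

2


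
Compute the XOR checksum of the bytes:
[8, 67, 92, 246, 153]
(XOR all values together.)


XOR chain: 8 ^ 67 ^ 92 ^ 246 ^ 153 = 120

120


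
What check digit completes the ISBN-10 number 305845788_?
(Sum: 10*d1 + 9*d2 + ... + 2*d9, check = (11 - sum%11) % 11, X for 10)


Weighted sum: 243
243 mod 11 = 1

Check digit: X


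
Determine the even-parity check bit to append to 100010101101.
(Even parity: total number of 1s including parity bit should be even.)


Number of 1s in data: 6
Parity bit: 0

0


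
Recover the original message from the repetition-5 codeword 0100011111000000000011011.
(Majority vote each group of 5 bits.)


Groups: 01000, 11111, 00000, 00000, 11011
Majority votes: 01001

01001


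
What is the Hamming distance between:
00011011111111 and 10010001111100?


XOR: 10001010000011
Count of 1s: 5

5


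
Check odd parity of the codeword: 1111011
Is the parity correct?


Number of 1s: 6

No, parity error (6 ones)


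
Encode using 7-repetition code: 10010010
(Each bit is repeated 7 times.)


Each bit -> 7 copies

11111110000000000000011111110000000000000011111110000000


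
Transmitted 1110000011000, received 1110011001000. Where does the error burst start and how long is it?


XOR: 0000011010000

Burst at position 5, length 4


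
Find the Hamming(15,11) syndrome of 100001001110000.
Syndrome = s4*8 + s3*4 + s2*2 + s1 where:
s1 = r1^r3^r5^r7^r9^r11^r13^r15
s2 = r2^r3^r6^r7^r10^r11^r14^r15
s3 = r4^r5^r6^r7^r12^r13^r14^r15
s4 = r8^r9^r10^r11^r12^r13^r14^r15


s1=1, s2=1, s3=1, s4=1

Syndrome = 15 (error at position 15)


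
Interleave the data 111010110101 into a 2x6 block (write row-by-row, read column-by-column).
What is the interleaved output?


Matrix:
  111010
  110101
Read columns: 111110011001

111110011001


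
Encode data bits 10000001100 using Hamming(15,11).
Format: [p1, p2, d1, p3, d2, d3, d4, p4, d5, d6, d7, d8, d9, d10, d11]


Parity bits: p1=0, p2=1, p3=0, p4=0

011000000001100


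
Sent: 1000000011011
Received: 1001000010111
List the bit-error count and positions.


XOR: 0001000001100

3 error(s) at position(s): 3, 9, 10


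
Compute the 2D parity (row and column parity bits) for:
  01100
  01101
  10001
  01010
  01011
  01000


Row parities: 010011
Column parities: 11001

Row P: 010011, Col P: 11001, Corner: 1


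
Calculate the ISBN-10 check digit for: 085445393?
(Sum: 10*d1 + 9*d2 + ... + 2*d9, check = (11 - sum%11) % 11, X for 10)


Weighted sum: 234
234 mod 11 = 3

Check digit: 8


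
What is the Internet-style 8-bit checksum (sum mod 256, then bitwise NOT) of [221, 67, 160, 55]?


Sum = 503 mod 256 = 247
Complement = 8

8


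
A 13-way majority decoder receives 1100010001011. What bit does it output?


Ones: 6 out of 13
Threshold: 7

0 (6/13 voted 1)


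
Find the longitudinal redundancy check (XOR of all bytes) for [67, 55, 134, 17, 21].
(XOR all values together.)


XOR chain: 67 ^ 55 ^ 134 ^ 17 ^ 21 = 246

246


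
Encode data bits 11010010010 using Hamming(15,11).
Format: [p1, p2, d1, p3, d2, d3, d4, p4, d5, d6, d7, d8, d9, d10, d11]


Parity bits: p1=0, p2=0, p3=1, p4=0

001110100010010


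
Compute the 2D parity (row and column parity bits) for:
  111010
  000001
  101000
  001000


Row parities: 0101
Column parities: 011011

Row P: 0101, Col P: 011011, Corner: 0


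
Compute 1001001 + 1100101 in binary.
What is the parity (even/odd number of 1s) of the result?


1001001 = 73
1100101 = 101
Sum = 174 = 10101110
1s count = 5

odd parity (5 ones in 10101110)


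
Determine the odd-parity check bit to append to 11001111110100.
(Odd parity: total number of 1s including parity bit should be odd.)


Number of 1s in data: 9
Parity bit: 0

0


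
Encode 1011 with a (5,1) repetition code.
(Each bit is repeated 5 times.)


Each bit -> 5 copies

11111000001111111111


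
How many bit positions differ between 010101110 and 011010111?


XOR: 001111001
Count of 1s: 5

5


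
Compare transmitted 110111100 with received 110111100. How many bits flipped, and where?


XOR: 000000000

0 errors (received matches sent)


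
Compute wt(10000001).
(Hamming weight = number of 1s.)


Counting 1s in 10000001

2


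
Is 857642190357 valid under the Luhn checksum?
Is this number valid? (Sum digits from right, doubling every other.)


Luhn sum = 55
55 mod 10 = 5

Invalid (Luhn sum mod 10 = 5)


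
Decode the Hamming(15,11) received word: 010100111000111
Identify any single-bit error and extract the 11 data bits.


Syndrome = 12: error at position 12

Data: 00011001111 (corrected bit 12)


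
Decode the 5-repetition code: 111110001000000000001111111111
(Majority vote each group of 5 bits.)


Groups: 11111, 00010, 00000, 00000, 11111, 11111
Majority votes: 100011

100011


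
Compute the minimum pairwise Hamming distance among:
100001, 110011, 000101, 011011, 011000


Comparing all pairs, minimum distance: 2
Can detect 1 errors, correct 0 errors

2


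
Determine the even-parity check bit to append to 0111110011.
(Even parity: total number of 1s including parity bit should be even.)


Number of 1s in data: 7
Parity bit: 1

1


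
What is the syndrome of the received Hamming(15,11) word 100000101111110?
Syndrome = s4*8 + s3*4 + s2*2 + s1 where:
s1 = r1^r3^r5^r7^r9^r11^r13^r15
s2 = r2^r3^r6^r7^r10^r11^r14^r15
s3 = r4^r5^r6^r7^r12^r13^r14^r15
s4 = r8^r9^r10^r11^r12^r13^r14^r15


s1=1, s2=0, s3=0, s4=0

Syndrome = 1 (error at position 1)


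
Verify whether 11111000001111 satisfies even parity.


Number of 1s: 9

No, parity error (9 ones)


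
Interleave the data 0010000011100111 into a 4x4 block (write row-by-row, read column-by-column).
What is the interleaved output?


Matrix:
  0010
  0000
  1110
  0111
Read columns: 0010001110110001

0010001110110001


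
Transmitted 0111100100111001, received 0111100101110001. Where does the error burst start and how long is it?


XOR: 0000000001001000

Burst at position 9, length 4


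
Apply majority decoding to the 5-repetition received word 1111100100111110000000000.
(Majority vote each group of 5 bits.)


Groups: 11111, 00100, 11111, 00000, 00000
Majority votes: 10100

10100


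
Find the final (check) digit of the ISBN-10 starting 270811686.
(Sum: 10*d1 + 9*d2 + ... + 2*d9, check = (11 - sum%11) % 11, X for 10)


Weighted sum: 210
210 mod 11 = 1

Check digit: X


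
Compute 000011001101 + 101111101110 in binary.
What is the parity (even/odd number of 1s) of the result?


000011001101 = 205
101111101110 = 3054
Sum = 3259 = 110010111011
1s count = 8

even parity (8 ones in 110010111011)


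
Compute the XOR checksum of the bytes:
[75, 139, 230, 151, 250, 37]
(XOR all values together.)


XOR chain: 75 ^ 139 ^ 230 ^ 151 ^ 250 ^ 37 = 110

110


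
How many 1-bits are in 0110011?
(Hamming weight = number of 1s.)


Counting 1s in 0110011

4


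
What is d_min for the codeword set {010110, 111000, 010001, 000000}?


Comparing all pairs, minimum distance: 2
Can detect 1 errors, correct 0 errors

2


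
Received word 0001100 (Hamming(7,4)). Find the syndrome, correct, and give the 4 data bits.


Syndrome = 1: error at position 1

Data: 0100 (corrected bit 1)


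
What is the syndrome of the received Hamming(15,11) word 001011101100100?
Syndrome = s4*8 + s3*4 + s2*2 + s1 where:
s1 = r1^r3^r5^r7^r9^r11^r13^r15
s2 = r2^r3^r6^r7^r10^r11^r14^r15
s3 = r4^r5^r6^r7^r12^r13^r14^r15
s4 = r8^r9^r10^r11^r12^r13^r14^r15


s1=1, s2=0, s3=0, s4=1

Syndrome = 9 (error at position 9)


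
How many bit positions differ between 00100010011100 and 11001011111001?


XOR: 11101001100101
Count of 1s: 8

8


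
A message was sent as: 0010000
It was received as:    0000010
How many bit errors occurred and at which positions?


XOR: 0010010

2 error(s) at position(s): 2, 5


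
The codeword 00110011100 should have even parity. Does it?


Number of 1s: 5

No, parity error (5 ones)


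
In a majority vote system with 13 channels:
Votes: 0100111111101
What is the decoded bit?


Ones: 9 out of 13
Threshold: 7

1 (9/13 voted 1)


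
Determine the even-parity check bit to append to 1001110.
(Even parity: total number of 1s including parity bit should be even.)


Number of 1s in data: 4
Parity bit: 0

0


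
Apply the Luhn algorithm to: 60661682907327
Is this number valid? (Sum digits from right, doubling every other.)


Luhn sum = 57
57 mod 10 = 7

Invalid (Luhn sum mod 10 = 7)


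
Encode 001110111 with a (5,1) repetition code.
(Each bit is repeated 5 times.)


Each bit -> 5 copies

000000000011111111111111100000111111111111111


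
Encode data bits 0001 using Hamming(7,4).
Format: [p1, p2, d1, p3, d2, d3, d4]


Parity bits: p1=1, p2=1, p3=1

1101001


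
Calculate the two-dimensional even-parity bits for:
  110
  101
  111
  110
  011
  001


Row parities: 001001
Column parities: 000

Row P: 001001, Col P: 000, Corner: 0


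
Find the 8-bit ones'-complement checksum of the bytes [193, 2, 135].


Sum = 330 mod 256 = 74
Complement = 181

181


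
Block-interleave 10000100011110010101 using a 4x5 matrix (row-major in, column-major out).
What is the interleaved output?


Matrix:
  10000
  10001
  11100
  10101
Read columns: 11110010001100000101

11110010001100000101


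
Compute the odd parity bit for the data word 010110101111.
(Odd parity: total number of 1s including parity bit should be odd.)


Number of 1s in data: 8
Parity bit: 1

1


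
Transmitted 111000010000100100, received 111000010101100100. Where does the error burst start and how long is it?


XOR: 000000000101000000

Burst at position 9, length 3


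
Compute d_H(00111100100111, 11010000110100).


XOR: 11101100010011
Count of 1s: 8

8


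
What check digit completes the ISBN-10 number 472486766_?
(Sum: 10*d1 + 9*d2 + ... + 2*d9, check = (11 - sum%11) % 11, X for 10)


Weighted sum: 283
283 mod 11 = 8

Check digit: 3


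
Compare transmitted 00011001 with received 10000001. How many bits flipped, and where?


XOR: 10011000

3 error(s) at position(s): 0, 3, 4


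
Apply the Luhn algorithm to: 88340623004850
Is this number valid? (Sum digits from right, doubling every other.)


Luhn sum = 55
55 mod 10 = 5

Invalid (Luhn sum mod 10 = 5)


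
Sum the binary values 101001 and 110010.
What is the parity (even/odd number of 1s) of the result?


101001 = 41
110010 = 50
Sum = 91 = 1011011
1s count = 5

odd parity (5 ones in 1011011)


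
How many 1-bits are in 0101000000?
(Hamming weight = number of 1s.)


Counting 1s in 0101000000

2


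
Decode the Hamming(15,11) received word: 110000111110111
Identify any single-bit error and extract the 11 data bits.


Syndrome = 8: error at position 8

Data: 00011110111 (corrected bit 8)


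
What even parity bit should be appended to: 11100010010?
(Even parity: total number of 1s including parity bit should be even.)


Number of 1s in data: 5
Parity bit: 1

1


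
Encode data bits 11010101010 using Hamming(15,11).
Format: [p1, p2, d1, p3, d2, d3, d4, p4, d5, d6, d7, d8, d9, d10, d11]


Parity bits: p1=1, p2=0, p3=0, p4=1

101010110101010


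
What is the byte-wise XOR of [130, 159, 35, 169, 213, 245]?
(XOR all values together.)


XOR chain: 130 ^ 159 ^ 35 ^ 169 ^ 213 ^ 245 = 183

183


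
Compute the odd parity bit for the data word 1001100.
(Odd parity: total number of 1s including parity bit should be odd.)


Number of 1s in data: 3
Parity bit: 0

0


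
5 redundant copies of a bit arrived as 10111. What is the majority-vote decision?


Ones: 4 out of 5
Threshold: 3

1 (4/5 voted 1)


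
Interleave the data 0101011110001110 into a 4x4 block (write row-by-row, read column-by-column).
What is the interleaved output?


Matrix:
  0101
  0111
  1000
  1110
Read columns: 0011110101011100

0011110101011100


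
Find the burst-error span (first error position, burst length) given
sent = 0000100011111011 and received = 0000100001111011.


XOR: 0000000010000000

Burst at position 8, length 1


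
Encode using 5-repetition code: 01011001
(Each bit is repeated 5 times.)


Each bit -> 5 copies

0000011111000001111111111000000000011111


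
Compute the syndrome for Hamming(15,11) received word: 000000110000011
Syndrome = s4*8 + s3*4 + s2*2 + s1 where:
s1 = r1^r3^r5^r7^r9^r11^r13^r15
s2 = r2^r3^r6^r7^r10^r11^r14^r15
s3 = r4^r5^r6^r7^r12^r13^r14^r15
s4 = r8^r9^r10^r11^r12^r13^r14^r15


s1=0, s2=1, s3=1, s4=1

Syndrome = 14 (error at position 14)


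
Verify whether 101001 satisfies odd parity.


Number of 1s: 3

Yes, parity is correct (3 ones)


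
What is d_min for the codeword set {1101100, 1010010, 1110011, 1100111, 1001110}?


Comparing all pairs, minimum distance: 2
Can detect 1 errors, correct 0 errors

2


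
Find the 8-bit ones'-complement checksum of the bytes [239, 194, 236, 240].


Sum = 909 mod 256 = 141
Complement = 114

114


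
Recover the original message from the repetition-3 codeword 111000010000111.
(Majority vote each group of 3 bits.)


Groups: 111, 000, 010, 000, 111
Majority votes: 10001

10001


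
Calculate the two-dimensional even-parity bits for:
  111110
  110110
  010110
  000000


Row parities: 1010
Column parities: 011110

Row P: 1010, Col P: 011110, Corner: 0


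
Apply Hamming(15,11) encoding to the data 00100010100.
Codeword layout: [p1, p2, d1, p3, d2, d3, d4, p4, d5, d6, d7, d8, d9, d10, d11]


Parity bits: p1=0, p2=0, p3=0, p4=0

000001000010100


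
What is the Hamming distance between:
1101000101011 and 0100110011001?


XOR: 1001110110010
Count of 1s: 7

7


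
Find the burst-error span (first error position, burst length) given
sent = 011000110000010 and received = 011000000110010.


XOR: 000000110110000

Burst at position 6, length 5


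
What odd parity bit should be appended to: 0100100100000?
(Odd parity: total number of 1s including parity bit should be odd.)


Number of 1s in data: 3
Parity bit: 0

0


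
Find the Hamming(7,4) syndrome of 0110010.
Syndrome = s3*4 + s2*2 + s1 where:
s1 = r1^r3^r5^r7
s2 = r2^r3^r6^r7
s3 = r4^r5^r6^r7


s1=1, s2=1, s3=1

Syndrome = 7 (error at position 7)


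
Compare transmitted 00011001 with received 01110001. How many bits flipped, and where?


XOR: 01101000

3 error(s) at position(s): 1, 2, 4


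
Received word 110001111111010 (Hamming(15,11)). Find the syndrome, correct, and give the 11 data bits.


Syndrome = 0: no error detected

Data: 00111111010 (no errors)


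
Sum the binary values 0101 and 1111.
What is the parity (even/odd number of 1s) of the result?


0101 = 5
1111 = 15
Sum = 20 = 10100
1s count = 2

even parity (2 ones in 10100)


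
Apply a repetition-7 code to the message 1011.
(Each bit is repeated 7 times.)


Each bit -> 7 copies

1111111000000011111111111111


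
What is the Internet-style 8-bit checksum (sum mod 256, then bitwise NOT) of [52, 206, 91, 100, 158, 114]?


Sum = 721 mod 256 = 209
Complement = 46

46


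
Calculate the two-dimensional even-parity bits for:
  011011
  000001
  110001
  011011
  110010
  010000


Row parities: 011011
Column parities: 010010

Row P: 011011, Col P: 010010, Corner: 0


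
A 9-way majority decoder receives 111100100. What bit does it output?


Ones: 5 out of 9
Threshold: 5

1 (5/9 voted 1)


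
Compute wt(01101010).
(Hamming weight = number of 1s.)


Counting 1s in 01101010

4


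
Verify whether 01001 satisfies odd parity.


Number of 1s: 2

No, parity error (2 ones)


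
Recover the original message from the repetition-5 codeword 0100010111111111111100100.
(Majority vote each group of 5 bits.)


Groups: 01000, 10111, 11111, 11111, 00100
Majority votes: 01110

01110


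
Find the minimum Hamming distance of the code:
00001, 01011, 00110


Comparing all pairs, minimum distance: 2
Can detect 1 errors, correct 0 errors

2


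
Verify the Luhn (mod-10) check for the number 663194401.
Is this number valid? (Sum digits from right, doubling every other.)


Luhn sum = 36
36 mod 10 = 6

Invalid (Luhn sum mod 10 = 6)


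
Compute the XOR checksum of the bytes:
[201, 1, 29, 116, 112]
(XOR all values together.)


XOR chain: 201 ^ 1 ^ 29 ^ 116 ^ 112 = 209

209


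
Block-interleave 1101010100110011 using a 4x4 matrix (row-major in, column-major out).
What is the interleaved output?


Matrix:
  1101
  0101
  0011
  0011
Read columns: 1000110000111111

1000110000111111


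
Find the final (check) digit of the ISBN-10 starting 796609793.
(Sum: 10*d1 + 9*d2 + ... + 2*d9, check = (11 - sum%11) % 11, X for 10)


Weighted sum: 347
347 mod 11 = 6

Check digit: 5


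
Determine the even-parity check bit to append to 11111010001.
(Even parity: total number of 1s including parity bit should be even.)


Number of 1s in data: 7
Parity bit: 1

1


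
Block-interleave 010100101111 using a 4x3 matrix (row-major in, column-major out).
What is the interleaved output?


Matrix:
  010
  100
  101
  111
Read columns: 011110010011

011110010011


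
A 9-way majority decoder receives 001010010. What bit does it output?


Ones: 3 out of 9
Threshold: 5

0 (3/9 voted 1)


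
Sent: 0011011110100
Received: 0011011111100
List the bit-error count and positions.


XOR: 0000000001000

1 error(s) at position(s): 9


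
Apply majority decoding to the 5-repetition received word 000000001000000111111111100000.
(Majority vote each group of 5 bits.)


Groups: 00000, 00010, 00000, 11111, 11111, 00000
Majority votes: 000110

000110


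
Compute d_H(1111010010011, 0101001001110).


XOR: 1010011011101
Count of 1s: 8

8


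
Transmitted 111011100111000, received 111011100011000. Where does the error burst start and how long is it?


XOR: 000000000100000

Burst at position 9, length 1


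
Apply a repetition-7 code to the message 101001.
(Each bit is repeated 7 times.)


Each bit -> 7 copies

111111100000001111111000000000000001111111


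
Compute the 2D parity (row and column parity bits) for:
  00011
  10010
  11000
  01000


Row parities: 0001
Column parities: 00001

Row P: 0001, Col P: 00001, Corner: 1


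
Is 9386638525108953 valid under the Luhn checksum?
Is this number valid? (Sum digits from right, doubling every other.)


Luhn sum = 74
74 mod 10 = 4

Invalid (Luhn sum mod 10 = 4)


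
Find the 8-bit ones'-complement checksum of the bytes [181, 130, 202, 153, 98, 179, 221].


Sum = 1164 mod 256 = 140
Complement = 115

115


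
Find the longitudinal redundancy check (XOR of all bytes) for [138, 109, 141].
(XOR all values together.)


XOR chain: 138 ^ 109 ^ 141 = 106

106


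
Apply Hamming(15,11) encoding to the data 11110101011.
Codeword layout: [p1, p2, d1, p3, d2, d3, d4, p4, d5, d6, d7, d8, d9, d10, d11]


Parity bits: p1=0, p2=0, p3=0, p4=0

001011100101011


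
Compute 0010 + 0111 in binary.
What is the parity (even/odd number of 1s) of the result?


0010 = 2
0111 = 7
Sum = 9 = 1001
1s count = 2

even parity (2 ones in 1001)


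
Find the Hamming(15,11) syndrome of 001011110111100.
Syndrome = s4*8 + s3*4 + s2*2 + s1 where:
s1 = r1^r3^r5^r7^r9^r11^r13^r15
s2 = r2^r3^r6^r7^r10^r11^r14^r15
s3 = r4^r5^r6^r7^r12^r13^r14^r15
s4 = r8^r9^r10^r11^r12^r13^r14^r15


s1=1, s2=1, s3=1, s4=1

Syndrome = 15 (error at position 15)


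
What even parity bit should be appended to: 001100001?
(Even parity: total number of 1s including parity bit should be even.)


Number of 1s in data: 3
Parity bit: 1

1


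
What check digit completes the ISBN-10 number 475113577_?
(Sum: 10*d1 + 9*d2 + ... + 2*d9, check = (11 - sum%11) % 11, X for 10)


Weighted sum: 226
226 mod 11 = 6

Check digit: 5


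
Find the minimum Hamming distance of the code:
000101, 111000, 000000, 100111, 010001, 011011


Comparing all pairs, minimum distance: 2
Can detect 1 errors, correct 0 errors

2


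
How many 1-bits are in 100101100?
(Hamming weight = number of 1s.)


Counting 1s in 100101100

4


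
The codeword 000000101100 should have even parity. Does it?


Number of 1s: 3

No, parity error (3 ones)


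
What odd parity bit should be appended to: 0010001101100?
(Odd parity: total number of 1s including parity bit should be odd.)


Number of 1s in data: 5
Parity bit: 0

0


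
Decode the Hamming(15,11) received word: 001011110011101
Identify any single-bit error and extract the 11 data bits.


Syndrome = 10: error at position 10

Data: 11110111101 (corrected bit 10)


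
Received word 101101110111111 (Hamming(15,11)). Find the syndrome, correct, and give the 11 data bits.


Syndrome = 14: error at position 14

Data: 10110111101 (corrected bit 14)


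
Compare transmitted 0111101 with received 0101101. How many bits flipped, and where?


XOR: 0010000

1 error(s) at position(s): 2


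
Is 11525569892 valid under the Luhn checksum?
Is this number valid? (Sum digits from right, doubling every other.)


Luhn sum = 52
52 mod 10 = 2

Invalid (Luhn sum mod 10 = 2)


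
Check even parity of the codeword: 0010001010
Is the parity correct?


Number of 1s: 3

No, parity error (3 ones)


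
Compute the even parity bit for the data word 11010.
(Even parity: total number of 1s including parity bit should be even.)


Number of 1s in data: 3
Parity bit: 1

1


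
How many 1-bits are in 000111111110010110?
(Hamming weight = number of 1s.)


Counting 1s in 000111111110010110

11


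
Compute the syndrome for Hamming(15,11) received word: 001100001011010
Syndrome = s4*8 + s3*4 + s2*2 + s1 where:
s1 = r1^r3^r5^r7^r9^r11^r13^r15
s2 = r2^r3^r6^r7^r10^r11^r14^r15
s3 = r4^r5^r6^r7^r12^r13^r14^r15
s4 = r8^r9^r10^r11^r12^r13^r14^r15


s1=1, s2=1, s3=1, s4=0

Syndrome = 7 (error at position 7)


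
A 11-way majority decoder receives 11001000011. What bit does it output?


Ones: 5 out of 11
Threshold: 6

0 (5/11 voted 1)


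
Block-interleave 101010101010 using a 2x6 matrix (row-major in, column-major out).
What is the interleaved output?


Matrix:
  101010
  101010
Read columns: 110011001100

110011001100


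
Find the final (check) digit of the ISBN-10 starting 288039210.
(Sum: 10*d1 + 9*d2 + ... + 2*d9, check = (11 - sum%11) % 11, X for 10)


Weighted sum: 230
230 mod 11 = 10

Check digit: 1


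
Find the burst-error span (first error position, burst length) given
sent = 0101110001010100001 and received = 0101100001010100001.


XOR: 0000010000000000000

Burst at position 5, length 1


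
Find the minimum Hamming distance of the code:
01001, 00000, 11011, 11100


Comparing all pairs, minimum distance: 2
Can detect 1 errors, correct 0 errors

2


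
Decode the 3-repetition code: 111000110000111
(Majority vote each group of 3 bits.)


Groups: 111, 000, 110, 000, 111
Majority votes: 10101

10101


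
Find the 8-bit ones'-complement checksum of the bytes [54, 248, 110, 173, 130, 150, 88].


Sum = 953 mod 256 = 185
Complement = 70

70


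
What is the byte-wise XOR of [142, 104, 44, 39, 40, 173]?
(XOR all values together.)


XOR chain: 142 ^ 104 ^ 44 ^ 39 ^ 40 ^ 173 = 104

104


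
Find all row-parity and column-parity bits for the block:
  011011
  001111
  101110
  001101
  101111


Row parities: 00011
Column parities: 011000

Row P: 00011, Col P: 011000, Corner: 0


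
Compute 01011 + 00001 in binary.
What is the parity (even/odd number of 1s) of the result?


01011 = 11
00001 = 1
Sum = 12 = 1100
1s count = 2

even parity (2 ones in 1100)


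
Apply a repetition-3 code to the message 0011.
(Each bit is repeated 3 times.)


Each bit -> 3 copies

000000111111


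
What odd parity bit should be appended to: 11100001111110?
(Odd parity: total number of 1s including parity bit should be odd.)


Number of 1s in data: 9
Parity bit: 0

0


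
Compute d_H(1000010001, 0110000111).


XOR: 1110010110
Count of 1s: 6

6


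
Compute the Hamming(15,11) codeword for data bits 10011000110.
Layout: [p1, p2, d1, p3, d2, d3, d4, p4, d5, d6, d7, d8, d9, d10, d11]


Parity bits: p1=0, p2=1, p3=1, p4=1

011100111000110


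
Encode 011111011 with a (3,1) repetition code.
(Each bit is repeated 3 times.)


Each bit -> 3 copies

000111111111111111000111111


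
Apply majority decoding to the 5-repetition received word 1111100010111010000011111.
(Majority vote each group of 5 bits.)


Groups: 11111, 00010, 11101, 00000, 11111
Majority votes: 10101

10101


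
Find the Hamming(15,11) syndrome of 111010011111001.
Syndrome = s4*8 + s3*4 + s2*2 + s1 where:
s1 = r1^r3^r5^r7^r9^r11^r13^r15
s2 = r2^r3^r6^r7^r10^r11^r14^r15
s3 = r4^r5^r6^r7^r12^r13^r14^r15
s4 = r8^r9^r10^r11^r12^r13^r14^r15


s1=0, s2=1, s3=1, s4=0

Syndrome = 6 (error at position 6)


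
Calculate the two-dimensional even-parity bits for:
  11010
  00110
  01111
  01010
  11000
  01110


Row parities: 100001
Column parities: 01111

Row P: 100001, Col P: 01111, Corner: 0


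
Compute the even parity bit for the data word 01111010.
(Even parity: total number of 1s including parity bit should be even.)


Number of 1s in data: 5
Parity bit: 1

1


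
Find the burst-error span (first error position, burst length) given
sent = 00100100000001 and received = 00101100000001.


XOR: 00001000000000

Burst at position 4, length 1


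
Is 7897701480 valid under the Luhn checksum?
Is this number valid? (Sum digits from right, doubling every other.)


Luhn sum = 47
47 mod 10 = 7

Invalid (Luhn sum mod 10 = 7)


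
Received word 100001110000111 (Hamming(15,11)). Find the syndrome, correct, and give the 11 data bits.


Syndrome = 4: error at position 4

Data: 00110000111 (corrected bit 4)


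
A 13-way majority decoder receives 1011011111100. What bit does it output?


Ones: 9 out of 13
Threshold: 7

1 (9/13 voted 1)


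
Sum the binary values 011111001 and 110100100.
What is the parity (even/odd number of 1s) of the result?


011111001 = 249
110100100 = 420
Sum = 669 = 1010011101
1s count = 6

even parity (6 ones in 1010011101)


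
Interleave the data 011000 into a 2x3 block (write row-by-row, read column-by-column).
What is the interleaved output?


Matrix:
  011
  000
Read columns: 001010

001010


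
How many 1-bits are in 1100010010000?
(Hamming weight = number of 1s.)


Counting 1s in 1100010010000

4


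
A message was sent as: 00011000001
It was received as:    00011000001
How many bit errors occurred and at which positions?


XOR: 00000000000

0 errors (received matches sent)


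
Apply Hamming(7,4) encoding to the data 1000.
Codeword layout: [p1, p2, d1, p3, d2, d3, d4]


Parity bits: p1=1, p2=1, p3=0

1110000


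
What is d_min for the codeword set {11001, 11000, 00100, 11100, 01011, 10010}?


Comparing all pairs, minimum distance: 1
Can detect 0 errors, correct 0 errors

1


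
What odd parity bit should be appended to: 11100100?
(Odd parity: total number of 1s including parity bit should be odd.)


Number of 1s in data: 4
Parity bit: 1

1


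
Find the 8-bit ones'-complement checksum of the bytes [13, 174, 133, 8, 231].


Sum = 559 mod 256 = 47
Complement = 208

208


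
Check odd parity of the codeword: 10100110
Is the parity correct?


Number of 1s: 4

No, parity error (4 ones)


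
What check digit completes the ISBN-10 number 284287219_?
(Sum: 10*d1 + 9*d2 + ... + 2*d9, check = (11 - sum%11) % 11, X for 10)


Weighted sum: 250
250 mod 11 = 8

Check digit: 3


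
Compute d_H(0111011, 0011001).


XOR: 0100010
Count of 1s: 2

2


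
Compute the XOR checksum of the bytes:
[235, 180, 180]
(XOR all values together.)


XOR chain: 235 ^ 180 ^ 180 = 235

235


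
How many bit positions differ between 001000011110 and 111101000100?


XOR: 110101011010
Count of 1s: 7

7
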